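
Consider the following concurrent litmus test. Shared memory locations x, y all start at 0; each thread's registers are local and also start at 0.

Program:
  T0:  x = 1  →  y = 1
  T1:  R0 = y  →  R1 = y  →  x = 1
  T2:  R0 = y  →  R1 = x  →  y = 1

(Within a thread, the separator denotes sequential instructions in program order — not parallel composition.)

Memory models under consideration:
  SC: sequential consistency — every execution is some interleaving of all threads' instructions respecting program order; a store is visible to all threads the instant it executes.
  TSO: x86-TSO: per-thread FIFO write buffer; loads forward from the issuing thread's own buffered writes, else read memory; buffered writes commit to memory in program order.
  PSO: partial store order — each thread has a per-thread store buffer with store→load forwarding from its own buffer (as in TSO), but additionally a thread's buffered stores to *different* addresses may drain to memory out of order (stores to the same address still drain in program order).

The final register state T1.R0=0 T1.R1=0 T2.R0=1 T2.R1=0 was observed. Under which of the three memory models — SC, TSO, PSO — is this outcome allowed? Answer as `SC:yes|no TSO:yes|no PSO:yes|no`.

SC:no TSO:no PSO:yes

outcome vector order: (T1.R0,T1.R1,T2.R0,T2.R1)
SC (9): <0 0 0 0> <0 0 0 1> <0 0 1 1> <0 1 0 0> <0 1 0 1> <0 1 1 1> <1 1 0 0> <1 1 0 1> <1 1 1 1>
TSO (9): <0 0 0 0> <0 0 0 1> <0 0 1 1> <0 1 0 0> <0 1 0 1> <0 1 1 1> <1 1 0 0> <1 1 0 1> <1 1 1 1>
PSO (12): <0 0 0 0> <0 0 0 1> <0 0 1 0> <0 0 1 1> <0 1 0 0> <0 1 0 1> <0 1 1 0> <0 1 1 1> <1 1 0 0> <1 1 0 1> <1 1 1 0> <1 1 1 1>
target <0 0 1 0> ∈ {PSO}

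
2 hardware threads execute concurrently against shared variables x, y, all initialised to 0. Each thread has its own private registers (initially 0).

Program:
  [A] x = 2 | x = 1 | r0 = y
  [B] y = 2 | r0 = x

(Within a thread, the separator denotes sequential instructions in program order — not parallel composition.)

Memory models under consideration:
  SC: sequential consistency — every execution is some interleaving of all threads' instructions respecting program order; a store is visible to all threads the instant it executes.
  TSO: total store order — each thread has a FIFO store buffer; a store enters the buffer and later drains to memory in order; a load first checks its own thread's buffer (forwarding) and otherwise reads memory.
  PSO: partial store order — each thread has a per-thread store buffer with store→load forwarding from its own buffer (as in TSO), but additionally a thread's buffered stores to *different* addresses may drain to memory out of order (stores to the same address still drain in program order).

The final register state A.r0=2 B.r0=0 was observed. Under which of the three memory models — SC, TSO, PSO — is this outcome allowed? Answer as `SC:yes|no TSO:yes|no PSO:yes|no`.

outcome vector order: (A.r0,B.r0)
under SC → 0/1, 2/0, 2/1, 2/2
under TSO → 0/0, 0/1, 0/2, 2/0, 2/1, 2/2
under PSO → 0/0, 0/1, 0/2, 2/0, 2/1, 2/2
target 2/0 ∈ {SC,TSO,PSO}

SC:yes TSO:yes PSO:yes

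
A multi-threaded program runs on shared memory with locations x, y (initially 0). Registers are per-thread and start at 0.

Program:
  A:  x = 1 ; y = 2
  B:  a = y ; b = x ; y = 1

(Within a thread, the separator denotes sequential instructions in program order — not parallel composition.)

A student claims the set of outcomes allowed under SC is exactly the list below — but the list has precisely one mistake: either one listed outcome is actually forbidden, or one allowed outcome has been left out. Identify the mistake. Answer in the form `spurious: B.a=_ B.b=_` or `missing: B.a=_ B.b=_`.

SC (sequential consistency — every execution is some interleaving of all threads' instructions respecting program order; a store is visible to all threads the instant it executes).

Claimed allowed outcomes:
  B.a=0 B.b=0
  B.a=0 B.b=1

outcome vector order: (B.a,B.b)
under SC → (0,0); (0,1); (2,1)
SC∖claimed = {(2,1)}

missing: B.a=2 B.b=1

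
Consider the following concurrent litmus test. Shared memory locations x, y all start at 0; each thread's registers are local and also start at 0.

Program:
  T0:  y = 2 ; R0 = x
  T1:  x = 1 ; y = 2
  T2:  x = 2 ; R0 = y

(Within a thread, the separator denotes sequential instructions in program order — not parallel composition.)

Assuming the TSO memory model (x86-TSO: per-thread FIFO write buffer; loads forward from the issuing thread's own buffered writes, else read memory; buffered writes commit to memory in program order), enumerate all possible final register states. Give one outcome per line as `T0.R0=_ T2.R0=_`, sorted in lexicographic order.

outcome vector order: (T0.R0,T2.R0)
|TSO outcomes| = 6

T0.R0=0 T2.R0=0
T0.R0=0 T2.R0=2
T0.R0=1 T2.R0=0
T0.R0=1 T2.R0=2
T0.R0=2 T2.R0=0
T0.R0=2 T2.R0=2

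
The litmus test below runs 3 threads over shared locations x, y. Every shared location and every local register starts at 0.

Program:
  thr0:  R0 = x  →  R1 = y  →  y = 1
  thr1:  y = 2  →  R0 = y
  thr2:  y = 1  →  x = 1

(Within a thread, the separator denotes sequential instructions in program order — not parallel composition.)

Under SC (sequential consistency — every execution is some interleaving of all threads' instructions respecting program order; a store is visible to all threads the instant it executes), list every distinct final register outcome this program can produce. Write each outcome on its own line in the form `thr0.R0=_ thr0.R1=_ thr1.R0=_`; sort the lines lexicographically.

outcome vector order: (thr0.R0,thr0.R1,thr1.R0)
|SC outcomes| = 10

thr0.R0=0 thr0.R1=0 thr1.R0=1
thr0.R0=0 thr0.R1=0 thr1.R0=2
thr0.R0=0 thr0.R1=1 thr1.R0=1
thr0.R0=0 thr0.R1=1 thr1.R0=2
thr0.R0=0 thr0.R1=2 thr1.R0=1
thr0.R0=0 thr0.R1=2 thr1.R0=2
thr0.R0=1 thr0.R1=1 thr1.R0=1
thr0.R0=1 thr0.R1=1 thr1.R0=2
thr0.R0=1 thr0.R1=2 thr1.R0=1
thr0.R0=1 thr0.R1=2 thr1.R0=2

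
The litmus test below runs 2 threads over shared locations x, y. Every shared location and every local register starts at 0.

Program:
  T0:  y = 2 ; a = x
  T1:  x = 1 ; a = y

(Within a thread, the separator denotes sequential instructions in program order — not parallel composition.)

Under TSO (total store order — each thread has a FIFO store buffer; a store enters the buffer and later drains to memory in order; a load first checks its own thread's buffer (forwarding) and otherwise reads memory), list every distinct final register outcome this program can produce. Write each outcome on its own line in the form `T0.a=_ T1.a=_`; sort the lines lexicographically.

outcome vector order: (T0.a,T1.a)
|TSO outcomes| = 4

T0.a=0 T1.a=0
T0.a=0 T1.a=2
T0.a=1 T1.a=0
T0.a=1 T1.a=2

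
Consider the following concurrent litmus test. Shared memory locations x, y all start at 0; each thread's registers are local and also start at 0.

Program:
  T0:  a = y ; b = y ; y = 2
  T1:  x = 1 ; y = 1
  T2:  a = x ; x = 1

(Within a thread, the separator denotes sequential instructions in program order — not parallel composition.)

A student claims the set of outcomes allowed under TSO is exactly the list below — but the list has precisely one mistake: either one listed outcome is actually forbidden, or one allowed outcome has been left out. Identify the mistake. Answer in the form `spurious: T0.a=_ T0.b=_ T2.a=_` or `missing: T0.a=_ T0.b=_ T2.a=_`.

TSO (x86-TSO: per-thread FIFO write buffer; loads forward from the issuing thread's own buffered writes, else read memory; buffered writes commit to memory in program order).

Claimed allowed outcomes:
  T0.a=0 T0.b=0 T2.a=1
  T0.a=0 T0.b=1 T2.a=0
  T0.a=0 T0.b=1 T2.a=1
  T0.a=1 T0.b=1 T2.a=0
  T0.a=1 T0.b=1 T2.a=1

outcome vector order: (T0.a,T0.b,T2.a)
TSO: 6 outcomes — {<0 0 0> <0 0 1> <0 1 0> <0 1 1> <1 1 0> <1 1 1>}
TSO∖claimed = {<0 0 0>}

missing: T0.a=0 T0.b=0 T2.a=0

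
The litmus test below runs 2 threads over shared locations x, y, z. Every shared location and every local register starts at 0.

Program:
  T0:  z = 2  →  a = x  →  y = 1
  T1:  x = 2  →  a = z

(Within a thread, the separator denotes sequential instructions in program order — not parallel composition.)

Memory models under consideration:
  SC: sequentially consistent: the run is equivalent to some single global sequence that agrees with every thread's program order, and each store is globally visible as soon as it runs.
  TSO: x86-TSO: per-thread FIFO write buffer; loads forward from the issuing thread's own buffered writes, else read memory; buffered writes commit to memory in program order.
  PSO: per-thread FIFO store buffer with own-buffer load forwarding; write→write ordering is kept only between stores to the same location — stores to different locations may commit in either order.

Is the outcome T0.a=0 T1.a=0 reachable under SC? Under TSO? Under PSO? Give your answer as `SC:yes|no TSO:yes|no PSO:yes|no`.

SC:no TSO:yes PSO:yes

outcome vector order: (T0.a,T1.a)
under SC → (0,2), (2,0), (2,2)
under TSO → (0,0), (0,2), (2,0), (2,2)
under PSO → (0,0), (0,2), (2,0), (2,2)
target (0,0) ∈ {TSO,PSO}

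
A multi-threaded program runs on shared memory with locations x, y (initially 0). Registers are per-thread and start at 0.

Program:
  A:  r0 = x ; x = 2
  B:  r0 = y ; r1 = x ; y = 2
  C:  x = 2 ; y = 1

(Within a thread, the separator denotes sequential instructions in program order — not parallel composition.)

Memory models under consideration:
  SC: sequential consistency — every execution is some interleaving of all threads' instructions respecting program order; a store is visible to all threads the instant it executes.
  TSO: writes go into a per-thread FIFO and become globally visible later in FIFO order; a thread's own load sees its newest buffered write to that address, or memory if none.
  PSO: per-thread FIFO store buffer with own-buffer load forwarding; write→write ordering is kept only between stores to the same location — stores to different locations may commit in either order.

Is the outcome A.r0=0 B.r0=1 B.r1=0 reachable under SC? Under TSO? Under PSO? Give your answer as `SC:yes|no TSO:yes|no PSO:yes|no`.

SC:no TSO:no PSO:yes

outcome vector order: (A.r0,B.r0,B.r1)
SC (6): 000; 002; 012; 200; 202; 212
TSO (6): 000; 002; 012; 200; 202; 212
PSO (8): 000; 002; 010; 012; 200; 202; 210; 212
target 010 ∈ {PSO}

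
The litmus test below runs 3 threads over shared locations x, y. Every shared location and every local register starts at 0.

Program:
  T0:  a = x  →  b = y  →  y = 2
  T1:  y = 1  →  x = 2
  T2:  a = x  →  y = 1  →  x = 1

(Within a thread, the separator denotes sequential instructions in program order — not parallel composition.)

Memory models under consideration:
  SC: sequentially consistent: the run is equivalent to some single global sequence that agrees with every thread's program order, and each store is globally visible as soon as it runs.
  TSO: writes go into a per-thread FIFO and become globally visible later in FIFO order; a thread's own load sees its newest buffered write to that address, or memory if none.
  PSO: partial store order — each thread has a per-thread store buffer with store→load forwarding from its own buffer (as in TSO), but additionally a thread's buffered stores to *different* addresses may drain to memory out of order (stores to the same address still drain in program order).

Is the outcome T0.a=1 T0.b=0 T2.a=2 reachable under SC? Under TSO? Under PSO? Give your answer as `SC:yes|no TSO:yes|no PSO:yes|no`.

SC:no TSO:no PSO:yes

outcome vector order: (T0.a,T0.b,T2.a)
under SC → 000, 002, 010, 012, 110, 112, 210, 212
under TSO → 000, 002, 010, 012, 110, 112, 210, 212
under PSO → 000, 002, 010, 012, 100, 102, 110, 112, 200, 202, 210, 212
target 102 ∈ {PSO}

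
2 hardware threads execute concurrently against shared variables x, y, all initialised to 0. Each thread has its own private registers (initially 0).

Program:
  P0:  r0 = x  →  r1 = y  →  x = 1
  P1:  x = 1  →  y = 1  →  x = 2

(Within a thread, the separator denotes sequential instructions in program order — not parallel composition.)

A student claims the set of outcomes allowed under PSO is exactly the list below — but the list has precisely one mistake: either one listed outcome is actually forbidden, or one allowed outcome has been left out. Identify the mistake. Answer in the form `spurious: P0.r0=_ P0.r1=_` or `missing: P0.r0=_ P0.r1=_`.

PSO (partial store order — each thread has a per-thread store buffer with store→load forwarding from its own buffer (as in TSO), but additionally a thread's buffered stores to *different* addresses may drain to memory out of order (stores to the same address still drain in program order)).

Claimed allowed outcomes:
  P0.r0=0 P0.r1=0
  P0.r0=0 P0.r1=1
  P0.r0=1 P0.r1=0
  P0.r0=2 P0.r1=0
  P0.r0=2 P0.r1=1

missing: P0.r0=1 P0.r1=1

outcome vector order: (P0.r0,P0.r1)
under PSO → 00; 01; 10; 11; 20; 21
PSO∖claimed = {11}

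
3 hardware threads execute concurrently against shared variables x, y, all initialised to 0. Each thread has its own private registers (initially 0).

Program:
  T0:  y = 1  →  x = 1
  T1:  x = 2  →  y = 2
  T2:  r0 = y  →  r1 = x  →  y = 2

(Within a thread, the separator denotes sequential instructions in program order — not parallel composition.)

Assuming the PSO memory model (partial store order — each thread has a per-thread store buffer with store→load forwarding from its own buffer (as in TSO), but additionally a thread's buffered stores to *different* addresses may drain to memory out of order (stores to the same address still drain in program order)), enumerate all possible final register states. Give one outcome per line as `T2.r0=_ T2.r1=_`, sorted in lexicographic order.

outcome vector order: (T2.r0,T2.r1)
|PSO outcomes| = 9

T2.r0=0 T2.r1=0
T2.r0=0 T2.r1=1
T2.r0=0 T2.r1=2
T2.r0=1 T2.r1=0
T2.r0=1 T2.r1=1
T2.r0=1 T2.r1=2
T2.r0=2 T2.r1=0
T2.r0=2 T2.r1=1
T2.r0=2 T2.r1=2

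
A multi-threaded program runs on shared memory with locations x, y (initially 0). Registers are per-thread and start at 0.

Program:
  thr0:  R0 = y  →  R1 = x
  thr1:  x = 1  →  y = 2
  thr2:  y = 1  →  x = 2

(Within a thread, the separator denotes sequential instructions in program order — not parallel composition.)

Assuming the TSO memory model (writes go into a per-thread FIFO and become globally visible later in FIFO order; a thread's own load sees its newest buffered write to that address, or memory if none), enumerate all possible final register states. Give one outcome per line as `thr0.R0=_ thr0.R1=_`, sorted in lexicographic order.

outcome vector order: (thr0.R0,thr0.R1)
|TSO outcomes| = 8

thr0.R0=0 thr0.R1=0
thr0.R0=0 thr0.R1=1
thr0.R0=0 thr0.R1=2
thr0.R0=1 thr0.R1=0
thr0.R0=1 thr0.R1=1
thr0.R0=1 thr0.R1=2
thr0.R0=2 thr0.R1=1
thr0.R0=2 thr0.R1=2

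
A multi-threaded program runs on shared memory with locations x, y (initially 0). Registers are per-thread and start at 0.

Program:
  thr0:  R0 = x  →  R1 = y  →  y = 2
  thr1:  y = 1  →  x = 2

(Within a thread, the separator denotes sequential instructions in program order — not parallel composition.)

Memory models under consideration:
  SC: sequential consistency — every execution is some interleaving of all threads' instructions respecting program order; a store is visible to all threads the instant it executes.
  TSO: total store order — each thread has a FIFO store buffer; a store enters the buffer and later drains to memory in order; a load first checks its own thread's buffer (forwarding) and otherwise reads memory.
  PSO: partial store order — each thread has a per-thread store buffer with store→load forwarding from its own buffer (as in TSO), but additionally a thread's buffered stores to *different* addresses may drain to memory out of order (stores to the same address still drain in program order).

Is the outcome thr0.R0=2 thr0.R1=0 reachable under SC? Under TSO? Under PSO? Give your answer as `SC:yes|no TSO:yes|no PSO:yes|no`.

SC:no TSO:no PSO:yes

outcome vector order: (thr0.R0,thr0.R1)
under SC → 00; 01; 21
under TSO → 00; 01; 21
under PSO → 00; 01; 20; 21
target 20 ∈ {PSO}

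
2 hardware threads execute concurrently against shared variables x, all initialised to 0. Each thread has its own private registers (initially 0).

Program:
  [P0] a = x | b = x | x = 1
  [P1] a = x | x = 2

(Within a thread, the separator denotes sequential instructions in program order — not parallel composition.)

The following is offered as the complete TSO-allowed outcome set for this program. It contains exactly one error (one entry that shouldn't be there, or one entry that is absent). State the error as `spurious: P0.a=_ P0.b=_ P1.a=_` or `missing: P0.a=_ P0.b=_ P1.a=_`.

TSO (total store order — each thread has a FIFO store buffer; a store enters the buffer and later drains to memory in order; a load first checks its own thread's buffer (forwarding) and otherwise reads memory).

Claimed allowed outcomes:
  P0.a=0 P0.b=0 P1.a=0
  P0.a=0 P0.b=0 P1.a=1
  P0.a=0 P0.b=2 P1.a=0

missing: P0.a=2 P0.b=2 P1.a=0

outcome vector order: (P0.a,P0.b,P1.a)
under TSO → 0/0/0 0/0/1 0/2/0 2/2/0
TSO∖claimed = {2/2/0}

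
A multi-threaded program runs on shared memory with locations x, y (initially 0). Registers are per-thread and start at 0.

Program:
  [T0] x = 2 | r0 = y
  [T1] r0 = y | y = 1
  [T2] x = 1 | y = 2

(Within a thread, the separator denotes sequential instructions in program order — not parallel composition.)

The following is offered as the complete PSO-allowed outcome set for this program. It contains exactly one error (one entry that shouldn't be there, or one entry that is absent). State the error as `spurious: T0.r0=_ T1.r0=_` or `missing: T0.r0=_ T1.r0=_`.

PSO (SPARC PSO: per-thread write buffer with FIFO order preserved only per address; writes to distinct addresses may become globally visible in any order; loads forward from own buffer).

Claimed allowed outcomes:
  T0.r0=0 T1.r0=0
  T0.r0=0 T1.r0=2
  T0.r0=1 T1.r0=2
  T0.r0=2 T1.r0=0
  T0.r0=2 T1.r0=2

missing: T0.r0=1 T1.r0=0

outcome vector order: (T0.r0,T1.r0)
under PSO → <0 0>; <0 2>; <1 0>; <1 2>; <2 0>; <2 2>
PSO∖claimed = {<1 0>}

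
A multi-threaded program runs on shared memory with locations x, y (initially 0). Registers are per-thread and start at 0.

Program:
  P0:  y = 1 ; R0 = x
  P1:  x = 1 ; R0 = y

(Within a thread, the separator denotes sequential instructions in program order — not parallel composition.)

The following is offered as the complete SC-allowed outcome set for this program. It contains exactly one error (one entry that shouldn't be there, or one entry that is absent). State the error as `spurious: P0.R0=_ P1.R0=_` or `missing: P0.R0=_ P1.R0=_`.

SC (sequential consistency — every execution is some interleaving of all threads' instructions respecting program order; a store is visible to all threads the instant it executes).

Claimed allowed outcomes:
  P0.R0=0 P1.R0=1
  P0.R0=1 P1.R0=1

outcome vector order: (P0.R0,P1.R0)
SC (3): 01; 10; 11
SC∖claimed = {10}

missing: P0.R0=1 P1.R0=0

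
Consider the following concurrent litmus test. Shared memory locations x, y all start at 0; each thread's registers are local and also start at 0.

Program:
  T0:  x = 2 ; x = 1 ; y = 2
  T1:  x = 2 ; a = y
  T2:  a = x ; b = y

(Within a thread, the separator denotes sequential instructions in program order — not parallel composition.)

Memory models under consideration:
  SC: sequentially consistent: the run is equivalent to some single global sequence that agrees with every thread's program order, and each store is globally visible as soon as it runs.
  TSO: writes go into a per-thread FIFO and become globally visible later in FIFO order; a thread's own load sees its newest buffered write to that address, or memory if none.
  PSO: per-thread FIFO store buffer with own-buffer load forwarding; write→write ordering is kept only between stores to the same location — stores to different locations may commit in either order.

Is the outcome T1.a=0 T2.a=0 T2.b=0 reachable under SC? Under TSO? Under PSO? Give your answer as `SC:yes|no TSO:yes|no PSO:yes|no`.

outcome vector order: (T1.a,T2.a,T2.b)
[SC] allowed = {<0 0 0>; <0 0 2>; <0 1 0>; <0 1 2>; <0 2 0>; <0 2 2>; <2 0 0>; <2 0 2>; <2 1 0>; <2 1 2>; <2 2 0>; <2 2 2>}
[TSO] allowed = {<0 0 0>; <0 0 2>; <0 1 0>; <0 1 2>; <0 2 0>; <0 2 2>; <2 0 0>; <2 0 2>; <2 1 0>; <2 1 2>; <2 2 0>; <2 2 2>}
[PSO] allowed = {<0 0 0>; <0 0 2>; <0 1 0>; <0 1 2>; <0 2 0>; <0 2 2>; <2 0 0>; <2 0 2>; <2 1 0>; <2 1 2>; <2 2 0>; <2 2 2>}
target <0 0 0> ∈ {SC,TSO,PSO}

SC:yes TSO:yes PSO:yes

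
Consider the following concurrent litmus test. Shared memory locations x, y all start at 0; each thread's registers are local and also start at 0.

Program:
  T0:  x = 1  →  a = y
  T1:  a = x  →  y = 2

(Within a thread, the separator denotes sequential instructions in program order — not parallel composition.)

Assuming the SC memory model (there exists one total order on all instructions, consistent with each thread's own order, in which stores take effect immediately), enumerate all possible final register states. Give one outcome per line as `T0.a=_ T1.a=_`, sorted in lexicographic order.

T0.a=0 T1.a=0
T0.a=0 T1.a=1
T0.a=2 T1.a=0
T0.a=2 T1.a=1

outcome vector order: (T0.a,T1.a)
|SC outcomes| = 4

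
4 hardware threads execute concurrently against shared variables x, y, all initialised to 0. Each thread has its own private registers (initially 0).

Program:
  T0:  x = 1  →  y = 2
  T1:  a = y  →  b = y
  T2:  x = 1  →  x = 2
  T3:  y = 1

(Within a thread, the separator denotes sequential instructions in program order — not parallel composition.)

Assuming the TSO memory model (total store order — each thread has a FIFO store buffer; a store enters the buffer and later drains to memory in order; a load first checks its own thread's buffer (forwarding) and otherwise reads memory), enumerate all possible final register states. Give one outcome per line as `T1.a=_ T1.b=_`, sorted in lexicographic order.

T1.a=0 T1.b=0
T1.a=0 T1.b=1
T1.a=0 T1.b=2
T1.a=1 T1.b=1
T1.a=1 T1.b=2
T1.a=2 T1.b=1
T1.a=2 T1.b=2

outcome vector order: (T1.a,T1.b)
|TSO outcomes| = 7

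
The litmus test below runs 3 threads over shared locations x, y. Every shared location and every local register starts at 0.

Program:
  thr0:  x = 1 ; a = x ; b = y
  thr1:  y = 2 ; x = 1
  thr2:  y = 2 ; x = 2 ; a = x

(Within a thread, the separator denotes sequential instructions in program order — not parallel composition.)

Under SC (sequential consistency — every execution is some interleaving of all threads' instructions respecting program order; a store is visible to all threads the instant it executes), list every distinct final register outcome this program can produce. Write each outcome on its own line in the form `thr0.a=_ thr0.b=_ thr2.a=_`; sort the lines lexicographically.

outcome vector order: (thr0.a,thr0.b,thr2.a)
|SC outcomes| = 6

thr0.a=1 thr0.b=0 thr2.a=1
thr0.a=1 thr0.b=0 thr2.a=2
thr0.a=1 thr0.b=2 thr2.a=1
thr0.a=1 thr0.b=2 thr2.a=2
thr0.a=2 thr0.b=2 thr2.a=1
thr0.a=2 thr0.b=2 thr2.a=2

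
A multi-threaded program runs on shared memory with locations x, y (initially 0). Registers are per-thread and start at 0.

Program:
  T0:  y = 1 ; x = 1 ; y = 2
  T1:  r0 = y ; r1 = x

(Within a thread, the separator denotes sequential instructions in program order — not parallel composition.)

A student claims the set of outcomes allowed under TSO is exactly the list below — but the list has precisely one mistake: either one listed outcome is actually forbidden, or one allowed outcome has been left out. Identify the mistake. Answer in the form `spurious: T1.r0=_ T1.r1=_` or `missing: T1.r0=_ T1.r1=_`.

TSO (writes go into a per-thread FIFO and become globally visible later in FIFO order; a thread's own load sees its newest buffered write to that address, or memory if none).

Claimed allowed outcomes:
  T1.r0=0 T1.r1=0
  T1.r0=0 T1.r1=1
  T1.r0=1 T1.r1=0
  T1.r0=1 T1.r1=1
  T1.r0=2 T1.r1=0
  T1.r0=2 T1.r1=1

spurious: T1.r0=2 T1.r1=0

outcome vector order: (T1.r0,T1.r1)
[TSO] allowed = {0/0; 0/1; 1/0; 1/1; 2/1}
claimed∖TSO = {2/0}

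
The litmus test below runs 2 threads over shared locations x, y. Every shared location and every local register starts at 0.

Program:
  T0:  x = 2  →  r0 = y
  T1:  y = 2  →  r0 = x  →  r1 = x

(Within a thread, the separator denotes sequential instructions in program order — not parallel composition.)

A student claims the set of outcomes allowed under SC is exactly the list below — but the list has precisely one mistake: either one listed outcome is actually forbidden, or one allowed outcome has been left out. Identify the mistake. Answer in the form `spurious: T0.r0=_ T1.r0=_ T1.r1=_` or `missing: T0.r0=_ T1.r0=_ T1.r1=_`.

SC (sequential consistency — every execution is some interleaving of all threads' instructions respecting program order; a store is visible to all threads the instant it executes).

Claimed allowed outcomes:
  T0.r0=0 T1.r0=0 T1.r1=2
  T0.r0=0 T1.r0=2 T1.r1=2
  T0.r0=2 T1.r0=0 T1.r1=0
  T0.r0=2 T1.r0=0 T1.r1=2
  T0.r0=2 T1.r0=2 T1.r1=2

spurious: T0.r0=0 T1.r0=0 T1.r1=2

outcome vector order: (T0.r0,T1.r0,T1.r1)
SC (4): <0 2 2>, <2 0 0>, <2 0 2>, <2 2 2>
claimed∖SC = {<0 0 2>}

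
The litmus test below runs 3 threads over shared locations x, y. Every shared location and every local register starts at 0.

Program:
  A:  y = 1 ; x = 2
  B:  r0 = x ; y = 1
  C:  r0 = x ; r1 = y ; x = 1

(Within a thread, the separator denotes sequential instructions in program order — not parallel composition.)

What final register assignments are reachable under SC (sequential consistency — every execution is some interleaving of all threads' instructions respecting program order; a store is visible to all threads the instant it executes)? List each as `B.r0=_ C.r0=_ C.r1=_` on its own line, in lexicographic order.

outcome vector order: (B.r0,C.r0,C.r1)
|SC outcomes| = 9

B.r0=0 C.r0=0 C.r1=0
B.r0=0 C.r0=0 C.r1=1
B.r0=0 C.r0=2 C.r1=1
B.r0=1 C.r0=0 C.r1=0
B.r0=1 C.r0=0 C.r1=1
B.r0=1 C.r0=2 C.r1=1
B.r0=2 C.r0=0 C.r1=0
B.r0=2 C.r0=0 C.r1=1
B.r0=2 C.r0=2 C.r1=1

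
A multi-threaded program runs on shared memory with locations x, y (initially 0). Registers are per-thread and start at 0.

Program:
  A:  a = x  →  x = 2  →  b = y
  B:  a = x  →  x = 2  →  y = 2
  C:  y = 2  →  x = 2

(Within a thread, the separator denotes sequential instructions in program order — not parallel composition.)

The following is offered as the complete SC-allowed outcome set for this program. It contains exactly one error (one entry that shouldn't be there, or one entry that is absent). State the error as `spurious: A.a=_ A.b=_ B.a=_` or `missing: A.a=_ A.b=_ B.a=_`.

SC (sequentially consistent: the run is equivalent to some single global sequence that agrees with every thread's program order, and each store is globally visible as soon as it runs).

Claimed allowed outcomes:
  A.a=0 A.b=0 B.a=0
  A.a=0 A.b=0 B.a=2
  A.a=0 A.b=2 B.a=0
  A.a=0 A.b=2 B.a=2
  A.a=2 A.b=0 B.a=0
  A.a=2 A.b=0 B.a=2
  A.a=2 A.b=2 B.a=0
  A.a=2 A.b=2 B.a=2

spurious: A.a=2 A.b=0 B.a=2

outcome vector order: (A.a,A.b,B.a)
under SC → (0,0,0) (0,0,2) (0,2,0) (0,2,2) (2,0,0) (2,2,0) (2,2,2)
claimed∖SC = {(2,0,2)}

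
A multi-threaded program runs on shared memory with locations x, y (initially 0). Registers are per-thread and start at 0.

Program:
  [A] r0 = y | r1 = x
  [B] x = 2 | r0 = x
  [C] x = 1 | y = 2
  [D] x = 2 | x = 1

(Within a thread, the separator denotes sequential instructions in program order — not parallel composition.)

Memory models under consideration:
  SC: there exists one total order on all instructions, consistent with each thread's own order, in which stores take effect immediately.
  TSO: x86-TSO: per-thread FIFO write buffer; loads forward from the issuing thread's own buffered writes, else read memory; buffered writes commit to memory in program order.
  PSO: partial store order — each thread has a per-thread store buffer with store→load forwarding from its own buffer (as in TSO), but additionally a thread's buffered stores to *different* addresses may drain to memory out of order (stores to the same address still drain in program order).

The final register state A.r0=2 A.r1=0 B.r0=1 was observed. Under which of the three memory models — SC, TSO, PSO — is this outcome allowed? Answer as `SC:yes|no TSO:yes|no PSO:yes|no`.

SC:no TSO:no PSO:yes

outcome vector order: (A.r0,A.r1,B.r0)
[SC] allowed = {001 002 011 012 021 022 211 212 221 222}
[TSO] allowed = {001 002 011 012 021 022 211 212 221 222}
[PSO] allowed = {001 002 011 012 021 022 201 202 211 212 221 222}
target 201 ∈ {PSO}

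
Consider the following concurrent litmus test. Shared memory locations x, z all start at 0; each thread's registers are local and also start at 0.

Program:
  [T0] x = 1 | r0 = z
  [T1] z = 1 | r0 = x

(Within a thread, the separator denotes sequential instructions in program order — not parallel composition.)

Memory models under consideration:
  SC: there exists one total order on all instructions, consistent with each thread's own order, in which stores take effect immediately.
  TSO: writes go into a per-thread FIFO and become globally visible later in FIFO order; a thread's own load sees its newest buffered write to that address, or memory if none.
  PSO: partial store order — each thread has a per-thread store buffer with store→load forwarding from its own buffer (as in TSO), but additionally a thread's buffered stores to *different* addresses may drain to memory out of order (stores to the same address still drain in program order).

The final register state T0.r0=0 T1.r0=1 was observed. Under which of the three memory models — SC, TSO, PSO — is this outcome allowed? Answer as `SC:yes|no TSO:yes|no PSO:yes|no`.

SC:yes TSO:yes PSO:yes

outcome vector order: (T0.r0,T1.r0)
under SC → 0/1; 1/0; 1/1
under TSO → 0/0; 0/1; 1/0; 1/1
under PSO → 0/0; 0/1; 1/0; 1/1
target 0/1 ∈ {SC,TSO,PSO}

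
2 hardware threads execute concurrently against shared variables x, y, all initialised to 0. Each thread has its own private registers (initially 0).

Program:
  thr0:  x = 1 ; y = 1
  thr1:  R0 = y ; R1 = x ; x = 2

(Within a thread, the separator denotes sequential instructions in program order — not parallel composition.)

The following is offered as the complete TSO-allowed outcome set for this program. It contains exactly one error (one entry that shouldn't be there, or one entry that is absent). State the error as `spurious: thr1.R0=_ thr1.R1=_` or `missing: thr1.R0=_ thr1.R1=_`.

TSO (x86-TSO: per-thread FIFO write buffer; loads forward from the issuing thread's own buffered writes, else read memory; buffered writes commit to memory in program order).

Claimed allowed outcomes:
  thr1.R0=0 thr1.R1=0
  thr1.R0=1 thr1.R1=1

missing: thr1.R0=0 thr1.R1=1

outcome vector order: (thr1.R0,thr1.R1)
under TSO → 00 01 11
TSO∖claimed = {01}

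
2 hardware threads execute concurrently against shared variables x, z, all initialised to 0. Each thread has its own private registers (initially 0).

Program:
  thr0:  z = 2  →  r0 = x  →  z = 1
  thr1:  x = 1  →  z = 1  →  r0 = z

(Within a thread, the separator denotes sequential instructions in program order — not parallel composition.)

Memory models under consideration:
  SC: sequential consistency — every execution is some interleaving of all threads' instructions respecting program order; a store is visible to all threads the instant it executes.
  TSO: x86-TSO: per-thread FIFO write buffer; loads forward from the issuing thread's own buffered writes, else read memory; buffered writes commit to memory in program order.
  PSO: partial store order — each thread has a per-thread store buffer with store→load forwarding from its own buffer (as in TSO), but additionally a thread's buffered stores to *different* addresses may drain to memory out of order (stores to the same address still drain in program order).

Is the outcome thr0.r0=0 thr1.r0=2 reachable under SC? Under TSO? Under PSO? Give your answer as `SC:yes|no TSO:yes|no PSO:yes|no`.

outcome vector order: (thr0.r0,thr1.r0)
under SC → 01; 11; 12
under TSO → 01; 02; 11; 12
under PSO → 01; 02; 11; 12
target 02 ∈ {TSO,PSO}

SC:no TSO:yes PSO:yes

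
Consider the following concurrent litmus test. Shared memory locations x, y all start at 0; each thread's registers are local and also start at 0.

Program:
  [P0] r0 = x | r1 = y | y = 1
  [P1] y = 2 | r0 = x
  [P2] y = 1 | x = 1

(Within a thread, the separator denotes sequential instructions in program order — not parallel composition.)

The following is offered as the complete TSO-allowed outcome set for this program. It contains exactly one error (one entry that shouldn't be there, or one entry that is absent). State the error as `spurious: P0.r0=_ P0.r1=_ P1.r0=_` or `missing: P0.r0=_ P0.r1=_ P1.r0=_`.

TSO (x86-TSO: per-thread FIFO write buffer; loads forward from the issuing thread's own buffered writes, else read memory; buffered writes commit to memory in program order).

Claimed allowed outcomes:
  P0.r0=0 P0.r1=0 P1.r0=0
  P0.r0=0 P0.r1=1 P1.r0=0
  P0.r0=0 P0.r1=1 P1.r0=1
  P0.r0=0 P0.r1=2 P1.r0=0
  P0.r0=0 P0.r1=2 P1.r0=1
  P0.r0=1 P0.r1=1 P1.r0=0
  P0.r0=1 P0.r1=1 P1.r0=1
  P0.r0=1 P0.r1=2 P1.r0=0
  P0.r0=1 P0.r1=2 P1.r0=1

missing: P0.r0=0 P0.r1=0 P1.r0=1

outcome vector order: (P0.r0,P0.r1,P1.r0)
[TSO] allowed = {(0,0,0) (0,0,1) (0,1,0) (0,1,1) (0,2,0) (0,2,1) (1,1,0) (1,1,1) (1,2,0) (1,2,1)}
TSO∖claimed = {(0,0,1)}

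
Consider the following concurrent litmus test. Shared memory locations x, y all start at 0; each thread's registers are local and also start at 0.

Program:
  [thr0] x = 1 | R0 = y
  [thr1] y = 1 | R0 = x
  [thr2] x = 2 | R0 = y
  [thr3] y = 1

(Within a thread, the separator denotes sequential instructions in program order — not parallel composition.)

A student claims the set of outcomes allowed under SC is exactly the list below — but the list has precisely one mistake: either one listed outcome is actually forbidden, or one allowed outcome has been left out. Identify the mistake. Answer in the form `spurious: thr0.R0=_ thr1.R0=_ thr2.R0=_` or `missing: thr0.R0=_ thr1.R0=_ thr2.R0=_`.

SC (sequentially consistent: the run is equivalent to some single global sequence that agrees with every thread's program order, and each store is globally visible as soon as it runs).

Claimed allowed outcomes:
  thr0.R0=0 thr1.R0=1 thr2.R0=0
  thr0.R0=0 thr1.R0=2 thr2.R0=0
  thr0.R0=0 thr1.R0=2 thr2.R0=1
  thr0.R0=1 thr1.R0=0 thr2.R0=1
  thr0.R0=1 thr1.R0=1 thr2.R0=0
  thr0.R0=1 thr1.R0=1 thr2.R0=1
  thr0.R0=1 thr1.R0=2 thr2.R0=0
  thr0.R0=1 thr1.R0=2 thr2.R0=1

outcome vector order: (thr0.R0,thr1.R0,thr2.R0)
SC (9): <0 1 0>; <0 1 1>; <0 2 0>; <0 2 1>; <1 0 1>; <1 1 0>; <1 1 1>; <1 2 0>; <1 2 1>
SC∖claimed = {<0 1 1>}

missing: thr0.R0=0 thr1.R0=1 thr2.R0=1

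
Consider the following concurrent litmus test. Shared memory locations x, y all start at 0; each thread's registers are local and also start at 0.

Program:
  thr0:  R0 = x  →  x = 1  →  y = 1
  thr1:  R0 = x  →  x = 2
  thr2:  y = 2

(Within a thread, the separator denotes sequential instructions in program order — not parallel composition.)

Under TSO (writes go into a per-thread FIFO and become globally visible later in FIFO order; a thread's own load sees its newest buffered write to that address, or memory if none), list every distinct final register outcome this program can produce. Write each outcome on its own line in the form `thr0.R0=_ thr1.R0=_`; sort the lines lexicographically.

thr0.R0=0 thr1.R0=0
thr0.R0=0 thr1.R0=1
thr0.R0=2 thr1.R0=0

outcome vector order: (thr0.R0,thr1.R0)
|TSO outcomes| = 3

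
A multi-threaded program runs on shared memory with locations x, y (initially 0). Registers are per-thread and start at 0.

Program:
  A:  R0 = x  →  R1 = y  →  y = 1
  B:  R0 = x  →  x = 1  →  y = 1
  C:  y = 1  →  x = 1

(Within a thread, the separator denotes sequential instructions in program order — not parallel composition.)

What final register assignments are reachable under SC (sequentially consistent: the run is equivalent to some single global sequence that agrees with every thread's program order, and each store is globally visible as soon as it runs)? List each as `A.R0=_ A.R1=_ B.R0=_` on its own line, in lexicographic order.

outcome vector order: (A.R0,A.R1,B.R0)
|SC outcomes| = 7

A.R0=0 A.R1=0 B.R0=0
A.R0=0 A.R1=0 B.R0=1
A.R0=0 A.R1=1 B.R0=0
A.R0=0 A.R1=1 B.R0=1
A.R0=1 A.R1=0 B.R0=0
A.R0=1 A.R1=1 B.R0=0
A.R0=1 A.R1=1 B.R0=1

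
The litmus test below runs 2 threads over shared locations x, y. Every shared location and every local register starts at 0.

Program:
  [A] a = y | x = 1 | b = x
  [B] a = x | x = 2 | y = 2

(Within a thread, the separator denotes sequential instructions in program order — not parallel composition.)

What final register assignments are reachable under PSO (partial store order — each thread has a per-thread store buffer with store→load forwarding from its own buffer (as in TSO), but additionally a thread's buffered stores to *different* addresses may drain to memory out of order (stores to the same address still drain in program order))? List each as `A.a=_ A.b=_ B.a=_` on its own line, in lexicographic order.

outcome vector order: (A.a,A.b,B.a)
|PSO outcomes| = 6

A.a=0 A.b=1 B.a=0
A.a=0 A.b=1 B.a=1
A.a=0 A.b=2 B.a=0
A.a=0 A.b=2 B.a=1
A.a=2 A.b=1 B.a=0
A.a=2 A.b=2 B.a=0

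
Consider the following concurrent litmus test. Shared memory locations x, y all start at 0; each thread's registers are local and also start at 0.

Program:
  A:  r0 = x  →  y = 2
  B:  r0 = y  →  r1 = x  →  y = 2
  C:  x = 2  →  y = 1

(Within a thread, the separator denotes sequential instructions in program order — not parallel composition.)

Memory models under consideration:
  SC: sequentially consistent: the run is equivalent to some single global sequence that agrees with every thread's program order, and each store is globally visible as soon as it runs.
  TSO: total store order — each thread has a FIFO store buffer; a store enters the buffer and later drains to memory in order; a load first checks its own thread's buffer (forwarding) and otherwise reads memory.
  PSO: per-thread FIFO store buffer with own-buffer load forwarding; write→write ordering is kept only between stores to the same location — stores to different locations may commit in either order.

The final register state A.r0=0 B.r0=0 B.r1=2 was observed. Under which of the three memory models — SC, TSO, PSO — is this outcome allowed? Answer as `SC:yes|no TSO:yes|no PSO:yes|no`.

outcome vector order: (A.r0,B.r0,B.r1)
under SC → (0,0,0) (0,0,2) (0,1,2) (0,2,0) (0,2,2) (2,0,0) (2,0,2) (2,1,2) (2,2,2)
under TSO → (0,0,0) (0,0,2) (0,1,2) (0,2,0) (0,2,2) (2,0,0) (2,0,2) (2,1,2) (2,2,2)
under PSO → (0,0,0) (0,0,2) (0,1,0) (0,1,2) (0,2,0) (0,2,2) (2,0,0) (2,0,2) (2,1,0) (2,1,2) (2,2,2)
target (0,0,2) ∈ {SC,TSO,PSO}

SC:yes TSO:yes PSO:yes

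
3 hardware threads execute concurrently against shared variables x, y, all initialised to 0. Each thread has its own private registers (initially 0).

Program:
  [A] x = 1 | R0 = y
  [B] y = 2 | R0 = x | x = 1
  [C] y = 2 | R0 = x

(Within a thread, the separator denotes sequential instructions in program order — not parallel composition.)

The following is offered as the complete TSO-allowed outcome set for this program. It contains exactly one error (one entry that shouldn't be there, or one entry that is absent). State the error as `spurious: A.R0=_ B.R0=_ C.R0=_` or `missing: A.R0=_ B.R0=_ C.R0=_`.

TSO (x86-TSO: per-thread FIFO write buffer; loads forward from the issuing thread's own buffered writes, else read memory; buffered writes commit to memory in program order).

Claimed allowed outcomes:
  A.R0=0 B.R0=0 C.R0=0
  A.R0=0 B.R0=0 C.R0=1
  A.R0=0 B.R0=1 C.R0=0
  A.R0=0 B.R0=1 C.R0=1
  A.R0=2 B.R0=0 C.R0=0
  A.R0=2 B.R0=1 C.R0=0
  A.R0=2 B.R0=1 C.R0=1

outcome vector order: (A.R0,B.R0,C.R0)
under TSO → 000 001 010 011 200 201 210 211
TSO∖claimed = {201}

missing: A.R0=2 B.R0=0 C.R0=1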